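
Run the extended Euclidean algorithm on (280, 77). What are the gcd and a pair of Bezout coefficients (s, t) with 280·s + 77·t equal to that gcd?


Euclidean algorithm on (280, 77) — divide until remainder is 0:
  280 = 3 · 77 + 49
  77 = 1 · 49 + 28
  49 = 1 · 28 + 21
  28 = 1 · 21 + 7
  21 = 3 · 7 + 0
gcd(280, 77) = 7.
Track Bezout coefficients alongside the remainders: start with r₀ = 280 = a·1 + b·0 (s = 1, t = 0) and r₁ = 77 = a·0 + b·1 (s = 0, t = 1); each new remainder r_{k+1} = r_{k-1} − q_k·r_k inherits s_{k+1} = s_{k-1} − q_k·s_k, t_{k+1} = t_{k-1} − q_k·t_k, so r_k = a·s_k + b·t_k at every step:
  q = 3: r = 49, s = 1 − 3·0 = 1, t = 0 − 3·1 = -3  (check: 280·1 + 77·(-3) = 49)
  q = 1: r = 28, s = 0 − 1·1 = -1, t = 1 − 1·(-3) = 4  (check: 280·(-1) + 77·4 = 28)
  q = 1: r = 21, s = 1 − 1·(-1) = 2, t = -3 − 1·4 = -7  (check: 280·2 + 77·(-7) = 21)
  q = 1: r = 7, s = -1 − 1·2 = -3, t = 4 − 1·(-7) = 11  (check: 280·(-3) + 77·11 = 7)
The row with r = 7 (the gcd) gives the Bezout coefficients s = -3, t = 11.
Result: 280 · (-3) + 77 · (11) = 7.

gcd(280, 77) = 7; s = -3, t = 11 (check: 280·(-3) + 77·11 = 7).


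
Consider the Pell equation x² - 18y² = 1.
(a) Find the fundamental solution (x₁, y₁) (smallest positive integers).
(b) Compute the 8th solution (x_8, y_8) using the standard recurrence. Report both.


Step 1: Find the fundamental solution (x₁, y₁) of x² - 18y² = 1.
  Expand √18 as a continued fraction. a₀ = ⌊√18⌋ = 4; iterate m_{k+1} = d_k·a_k − m_k, d_{k+1} = (18 − m_{k+1}²)/d_k, a_{k+1} = ⌊(a₀ + m_{k+1})/d_{k+1}⌋ (starting m₀ = 0, d₀ = 1), with convergents p_k = a_k·p_{k-1} + p_{k-2}, q_k = a_k·q_{k-1} + q_{k-2} (p₋₁ = 1, q₋₁ = 0):
  k = 0: a₀ = 4; p₀/q₀ = 4/1; p₀² − 18·q₀² = 16 − 18 = -2.
  k = 1: m = 4, d = 2, a = ⌊(4 + 4)/2⌋ = 4; p/q = (4·4 + 1)/(4·1 + 0) = 17/4; p² − 18·q² = 289 − 288 = 1.
  The first convergent with p² − 18·q² = 1 gives the fundamental solution (x₁, y₁) = (17, 4).
Step 2: Apply the recurrence (x_{n+1}, y_{n+1}) = (x₁x_n + 18y₁y_n, x₁y_n + y₁x_n) repeatedly.
  From (x_1, y_1) = (17, 4): x_2 = 17·17 + 18·4·4 = 577; y_2 = 17·4 + 4·17 = 136.
  From (x_2, y_2) = (577, 136): x_3 = 17·577 + 18·4·136 = 19601; y_3 = 17·136 + 4·577 = 4620.
  From (x_3, y_3) = (19601, 4620): x_4 = 17·19601 + 18·4·4620 = 665857; y_4 = 17·4620 + 4·19601 = 156944.
  From (x_4, y_4) = (665857, 156944): x_5 = 17·665857 + 18·4·156944 = 22619537; y_5 = 17·156944 + 4·665857 = 5331476.
  From (x_5, y_5) = (22619537, 5331476): x_6 = 17·22619537 + 18·4·5331476 = 768398401; y_6 = 17·5331476 + 4·22619537 = 181113240.
  From (x_6, y_6) = (768398401, 181113240): x_7 = 17·768398401 + 18·4·181113240 = 26102926097; y_7 = 17·181113240 + 4·768398401 = 6152518684.
  From (x_7, y_7) = (26102926097, 6152518684): x_8 = 17·26102926097 + 18·4·6152518684 = 886731088897; y_8 = 17·6152518684 + 4·26102926097 = 209004522016.
Step 3: Verify x_8² - 18·y_8² = 786292024016459316676609 - 786292024016459316676608 = 1 (should be 1). ✓

(x_1, y_1) = (17, 4); (x_8, y_8) = (886731088897, 209004522016).


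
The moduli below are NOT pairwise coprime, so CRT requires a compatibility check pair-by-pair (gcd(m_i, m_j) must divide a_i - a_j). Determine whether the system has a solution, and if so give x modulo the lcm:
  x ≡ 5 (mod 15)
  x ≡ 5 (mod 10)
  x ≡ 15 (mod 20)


Moduli 15, 10, 20 are not pairwise coprime, so CRT works modulo lcm(m_i) when all pairwise compatibility conditions hold.
Pairwise compatibility: gcd(m_i, m_j) must divide a_i - a_j for every pair.
Merge one congruence at a time:
  Start: x ≡ 5 (mod 15).
  Combine with x ≡ 5 (mod 10): gcd(15, 10) = 5; 5 - 5 = 0, which IS divisible by 5, so compatible.
    Write x = 5 + 15·t and substitute into x ≡ 5 (mod 10): 15·t ≡ 5 − 5 = 0 (mod 10).
    Divide the congruence (and modulus) by g = 5: 3·t ≡ 0 (mod 2).
    Reduce coefficients mod 2: 1·t ≡ 0 (mod 2).
    So t ≡ 0 (mod 2).
    Then x = 5 + 15·0 = 5, valid modulo lcm(15, 10) = 30: x ≡ 5 (mod 30).
  Combine with x ≡ 15 (mod 20): gcd(30, 20) = 10; 15 - 5 = 10, which IS divisible by 10, so compatible.
    Write x = 5 + 30·t and substitute into x ≡ 15 (mod 20): 30·t ≡ 15 − 5 = 10 (mod 20).
    Divide the congruence (and modulus) by g = 10: 3·t ≡ 1 (mod 2).
    Reduce coefficients mod 2: 1·t ≡ 1 (mod 2).
    So t ≡ 1 (mod 2).
    Then x = 5 + 30·1 = 35, valid modulo lcm(30, 20) = 60: x ≡ 35 (mod 60).
Verify: 35 mod 15 = 5, 35 mod 10 = 5, 35 mod 20 = 15.

x ≡ 35 (mod 60).


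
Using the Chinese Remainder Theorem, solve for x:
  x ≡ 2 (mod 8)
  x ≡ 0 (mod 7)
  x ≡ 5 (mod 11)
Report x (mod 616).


Moduli 8, 7, 11 are pairwise coprime; by CRT there is a unique solution modulo M = 8 · 7 · 11 = 616.
Solve pairwise, accumulating the modulus:
  Start with x ≡ 2 (mod 8).
  Combine with x ≡ 0 (mod 7): since gcd(8, 7) = 1, we get a unique residue mod 56.
    Write x = 2 + 8·t and substitute into x ≡ 0 (mod 7): 8·t ≡ 0 − 2 = -2 (mod 7).
    Reduce coefficients mod 7: 1·t ≡ 5 (mod 7).
    So t ≡ 5 (mod 7).
    Then x = 2 + 8·5 = 42, valid modulo lcm(8, 7) = 56: x ≡ 42 (mod 56).
  Combine with x ≡ 5 (mod 11): since gcd(56, 11) = 1, we get a unique residue mod 616.
    Write x = 42 + 56·t and substitute into x ≡ 5 (mod 11): 56·t ≡ 5 − 42 = -37 (mod 11).
    Reduce coefficients mod 11: 1·t ≡ 7 (mod 11).
    So t ≡ 7 (mod 11).
    Then x = 42 + 56·7 = 434, valid modulo lcm(56, 11) = 616: x ≡ 434 (mod 616).
Verify: 434 mod 8 = 2 ✓, 434 mod 7 = 0 ✓, 434 mod 11 = 5 ✓.

x ≡ 434 (mod 616).


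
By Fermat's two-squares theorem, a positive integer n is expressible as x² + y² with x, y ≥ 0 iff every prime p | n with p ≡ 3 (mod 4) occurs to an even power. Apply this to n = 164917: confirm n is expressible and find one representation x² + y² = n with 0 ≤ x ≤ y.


Step 1: Factor n = 164917 = 17 · 89 · 109.
Step 2: Check the mod-4 condition on each prime factor: 17 ≡ 1 (mod 4), exponent 1; 89 ≡ 1 (mod 4), exponent 1; 109 ≡ 1 (mod 4), exponent 1.
All primes ≡ 3 (mod 4) appear to even exponent (or don't appear), so by the two-squares theorem n IS expressible as a sum of two squares.
Step 3: Build a representation. Here n = 17 · 89 · 109 is a product of primes ≡ 1 (mod 4). Each prime p ≡ 1 (mod 4) is itself a sum of two squares; find a² by testing p − a² for a perfect square:
  17: 17 − 1² = 16 = 4² ⇒ 17 = 1² + 4².
  89: 89 − 1² = 88, 89 − 2² = 85, 89 − 3² = 80, 89 − 4² = 73, 89 − 5² = 64 = 8² ⇒ 89 = 5² + 8².
  109: 109 − 1² = 108, 109 − 2² = 105, 109 − 3² = 100 = 10² ⇒ 109 = 3² + 10².
  Combine using the Brahmagupta–Fibonacci identity (a² + b²)(c² + d²) = (ac − bd)² + (ad + bc)² = (ac + bd)² + (ad − bc)²:
  17 · 89 = 1513: from (1² + 4²)(5² + 8²), take (1·5 − 4·8, 1·8 + 4·5) = (5 − 32, 8 + 20) = (-27, 28); dropping signs (only squares matter) gives (27, 28); check 27² + 28² = 729 + 784 = 1513 ✓.
  1513 · 109 = 164917: from (27² + 28²)(3² + 10²), take (27·3 − 28·10, 27·10 + 28·3) = (81 − 280, 270 + 84) = (-199, 354); dropping signs (only squares matter) gives (199, 354); check 199² + 354² = 39601 + 125316 = 164917 ✓.
Step 4: Order so x ≤ y and verify: 199² + 354² = 39601 + 125316 = 164917 = n. ✓

n = 164917 = 199² + 354² (one valid representation with x ≤ y).


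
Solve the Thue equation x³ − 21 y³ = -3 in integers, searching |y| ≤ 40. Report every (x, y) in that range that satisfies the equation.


The equation is x³ - 21y³ = -3. For fixed y, x³ = 21·y³ − 3, so a solution requires the RHS to be a perfect cube.
Strategy: iterate y from -40 to 40, compute RHS = 21·y³ − 3, and check whether it is a (positive or negative) perfect cube.
Check small values of y:
  y = 0: RHS = -3 is not a perfect cube.
  y = 1: RHS = 18 is not a perfect cube.
  y = -1: RHS = -24 is not a perfect cube.
  y = 2: RHS = 165 is not a perfect cube.
  y = -2: RHS = -171 is not a perfect cube.
  y = 3: RHS = 564 is not a perfect cube.
  y = -3: RHS = -570 is not a perfect cube.
Continuing the search up to |y| = 40 finds no solutions either.
No (x, y) in the scanned range satisfies the equation.

No integer solutions with |y| ≤ 40.


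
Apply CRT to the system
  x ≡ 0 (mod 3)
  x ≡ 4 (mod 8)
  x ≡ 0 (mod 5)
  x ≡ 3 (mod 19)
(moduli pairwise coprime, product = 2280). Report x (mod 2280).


Product of moduli M = 3 · 8 · 5 · 19 = 2280.
Merge one congruence at a time:
  Start: x ≡ 0 (mod 3).
  Combine with x ≡ 4 (mod 8); new modulus lcm = 24.
    Write x = 0 + 3·t and substitute into x ≡ 4 (mod 8): 3·t ≡ 4 − 0 = 4 (mod 8).
    The inverse of 3 mod 8 is 3 (since 3·3 = 9 = 1·8 + 1), so t ≡ 3·4 = 12 ≡ 4 (mod 8).
    Then x = 0 + 3·4 = 12, valid modulo lcm(3, 8) = 24: x ≡ 12 (mod 24).
  Combine with x ≡ 0 (mod 5); new modulus lcm = 120.
    Write x = 12 + 24·t and substitute into x ≡ 0 (mod 5): 24·t ≡ 0 − 12 = -12 (mod 5).
    Reduce coefficients mod 5: 4·t ≡ 3 (mod 5).
    The inverse of 4 mod 5 is 4 (since 4·4 = 16 = 3·5 + 1), so t ≡ 4·3 = 12 ≡ 2 (mod 5).
    Then x = 12 + 24·2 = 60, valid modulo lcm(24, 5) = 120: x ≡ 60 (mod 120).
  Combine with x ≡ 3 (mod 19); new modulus lcm = 2280.
    Write x = 60 + 120·t and substitute into x ≡ 3 (mod 19): 120·t ≡ 3 − 60 = -57 (mod 19).
    Reduce coefficients mod 19: 6·t ≡ 0 (mod 19).
    The inverse of 6 mod 19 is 16 (since 6·16 = 96 = 5·19 + 1), so t ≡ 16·0 = 0 ≡ 0 (mod 19).
    Then x = 60 + 120·0 = 60, valid modulo lcm(120, 19) = 2280: x ≡ 60 (mod 2280).
Verify against each original: 60 mod 3 = 0, 60 mod 8 = 4, 60 mod 5 = 0, 60 mod 19 = 3.

x ≡ 60 (mod 2280).


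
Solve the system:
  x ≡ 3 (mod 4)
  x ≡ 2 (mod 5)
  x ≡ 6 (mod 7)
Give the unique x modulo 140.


Moduli 4, 5, 7 are pairwise coprime; by CRT there is a unique solution modulo M = 4 · 5 · 7 = 140.
Solve pairwise, accumulating the modulus:
  Start with x ≡ 3 (mod 4).
  Combine with x ≡ 2 (mod 5): since gcd(4, 5) = 1, we get a unique residue mod 20.
    Write x = 3 + 4·t and substitute into x ≡ 2 (mod 5): 4·t ≡ 2 − 3 = -1 (mod 5).
    Reduce coefficients mod 5: 4·t ≡ 4 (mod 5).
    The inverse of 4 mod 5 is 4 (since 4·4 = 16 = 3·5 + 1), so t ≡ 4·4 = 16 ≡ 1 (mod 5).
    Then x = 3 + 4·1 = 7, valid modulo lcm(4, 5) = 20: x ≡ 7 (mod 20).
  Combine with x ≡ 6 (mod 7): since gcd(20, 7) = 1, we get a unique residue mod 140.
    Write x = 7 + 20·t and substitute into x ≡ 6 (mod 7): 20·t ≡ 6 − 7 = -1 (mod 7).
    Reduce coefficients mod 7: 6·t ≡ 6 (mod 7).
    The inverse of 6 mod 7 is 6 (since 6·6 = 36 = 5·7 + 1), so t ≡ 6·6 = 36 ≡ 1 (mod 7).
    Then x = 7 + 20·1 = 27, valid modulo lcm(20, 7) = 140: x ≡ 27 (mod 140).
Verify: 27 mod 4 = 3 ✓, 27 mod 5 = 2 ✓, 27 mod 7 = 6 ✓.

x ≡ 27 (mod 140).


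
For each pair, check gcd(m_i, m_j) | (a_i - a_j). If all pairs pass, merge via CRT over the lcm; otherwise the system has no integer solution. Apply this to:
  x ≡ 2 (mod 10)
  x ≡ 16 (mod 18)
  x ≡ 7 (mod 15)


Moduli 10, 18, 15 are not pairwise coprime, so CRT works modulo lcm(m_i) when all pairwise compatibility conditions hold.
Pairwise compatibility: gcd(m_i, m_j) must divide a_i - a_j for every pair.
Merge one congruence at a time:
  Start: x ≡ 2 (mod 10).
  Combine with x ≡ 16 (mod 18): gcd(10, 18) = 2; 16 - 2 = 14, which IS divisible by 2, so compatible.
    Write x = 2 + 10·t and substitute into x ≡ 16 (mod 18): 10·t ≡ 16 − 2 = 14 (mod 18).
    Divide the congruence (and modulus) by g = 2: 5·t ≡ 7 (mod 9).
    The inverse of 5 mod 9 is 2 (since 5·2 = 10 = 1·9 + 1), so t ≡ 2·7 = 14 ≡ 5 (mod 9).
    Then x = 2 + 10·5 = 52, valid modulo lcm(10, 18) = 90: x ≡ 52 (mod 90).
  Combine with x ≡ 7 (mod 15): gcd(90, 15) = 15; 7 - 52 = -45, which IS divisible by 15, so compatible.
    Write x = 52 + 90·t and substitute into x ≡ 7 (mod 15): 90·t ≡ 7 − 52 = -45 (mod 15).
    Divide the congruence (and modulus) by g = 15: 6·t ≡ -3 (mod 1).
    Modulo 1 every t works; take t = 0.
    Then x = 52 + 90·0 = 52, valid modulo lcm(90, 15) = 90: x ≡ 52 (mod 90).
Verify: 52 mod 10 = 2, 52 mod 18 = 16, 52 mod 15 = 7.

x ≡ 52 (mod 90).


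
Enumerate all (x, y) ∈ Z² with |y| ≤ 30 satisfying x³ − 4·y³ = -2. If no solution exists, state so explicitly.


The equation is x³ - 4y³ = -2. For fixed y, x³ = 4·y³ − 2, so a solution requires the RHS to be a perfect cube.
Strategy: iterate y from -30 to 30, compute RHS = 4·y³ − 2, and check whether it is a (positive or negative) perfect cube.
Check small values of y:
  y = 0: RHS = -2 is not a perfect cube.
  y = 1: RHS = 2 is not a perfect cube.
  y = -1: RHS = -6 is not a perfect cube.
  y = 2: RHS = 30 is not a perfect cube.
  y = -2: RHS = -34 is not a perfect cube.
  y = 3: RHS = 106 is not a perfect cube.
  y = -3: RHS = -110 is not a perfect cube.
Continuing the search up to |y| = 30 finds no solutions either.
No (x, y) in the scanned range satisfies the equation.

No integer solutions with |y| ≤ 30.


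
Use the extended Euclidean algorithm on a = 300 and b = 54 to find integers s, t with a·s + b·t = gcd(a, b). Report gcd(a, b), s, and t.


Euclidean algorithm on (300, 54) — divide until remainder is 0:
  300 = 5 · 54 + 30
  54 = 1 · 30 + 24
  30 = 1 · 24 + 6
  24 = 4 · 6 + 0
gcd(300, 54) = 6.
Track Bezout coefficients alongside the remainders: start with r₀ = 300 = a·1 + b·0 (s = 1, t = 0) and r₁ = 54 = a·0 + b·1 (s = 0, t = 1); each new remainder r_{k+1} = r_{k-1} − q_k·r_k inherits s_{k+1} = s_{k-1} − q_k·s_k, t_{k+1} = t_{k-1} − q_k·t_k, so r_k = a·s_k + b·t_k at every step:
  q = 5: r = 30, s = 1 − 5·0 = 1, t = 0 − 5·1 = -5  (check: 300·1 + 54·(-5) = 30)
  q = 1: r = 24, s = 0 − 1·1 = -1, t = 1 − 1·(-5) = 6  (check: 300·(-1) + 54·6 = 24)
  q = 1: r = 6, s = 1 − 1·(-1) = 2, t = -5 − 1·6 = -11  (check: 300·2 + 54·(-11) = 6)
The row with r = 6 (the gcd) gives the Bezout coefficients s = 2, t = -11.
Result: 300 · (2) + 54 · (-11) = 6.

gcd(300, 54) = 6; s = 2, t = -11 (check: 300·2 + 54·(-11) = 6).


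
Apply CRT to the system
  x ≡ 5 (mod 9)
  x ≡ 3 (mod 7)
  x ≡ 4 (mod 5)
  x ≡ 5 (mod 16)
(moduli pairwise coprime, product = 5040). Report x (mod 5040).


Product of moduli M = 9 · 7 · 5 · 16 = 5040.
Merge one congruence at a time:
  Start: x ≡ 5 (mod 9).
  Combine with x ≡ 3 (mod 7); new modulus lcm = 63.
    Write x = 5 + 9·t and substitute into x ≡ 3 (mod 7): 9·t ≡ 3 − 5 = -2 (mod 7).
    Reduce coefficients mod 7: 2·t ≡ 5 (mod 7).
    The inverse of 2 mod 7 is 4 (since 2·4 = 8 = 1·7 + 1), so t ≡ 4·5 = 20 ≡ 6 (mod 7).
    Then x = 5 + 9·6 = 59, valid modulo lcm(9, 7) = 63: x ≡ 59 (mod 63).
  Combine with x ≡ 4 (mod 5); new modulus lcm = 315.
    Write x = 59 + 63·t and substitute into x ≡ 4 (mod 5): 63·t ≡ 4 − 59 = -55 (mod 5).
    Reduce coefficients mod 5: 3·t ≡ 0 (mod 5).
    The inverse of 3 mod 5 is 2 (since 3·2 = 6 = 1·5 + 1), so t ≡ 2·0 = 0 ≡ 0 (mod 5).
    Then x = 59 + 63·0 = 59, valid modulo lcm(63, 5) = 315: x ≡ 59 (mod 315).
  Combine with x ≡ 5 (mod 16); new modulus lcm = 5040.
    Write x = 59 + 315·t and substitute into x ≡ 5 (mod 16): 315·t ≡ 5 − 59 = -54 (mod 16).
    Reduce coefficients mod 16: 11·t ≡ 10 (mod 16).
    The inverse of 11 mod 16 is 3 (since 11·3 = 33 = 2·16 + 1), so t ≡ 3·10 = 30 ≡ 14 (mod 16).
    Then x = 59 + 315·14 = 4469, valid modulo lcm(315, 16) = 5040: x ≡ 4469 (mod 5040).
Verify against each original: 4469 mod 9 = 5, 4469 mod 7 = 3, 4469 mod 5 = 4, 4469 mod 16 = 5.

x ≡ 4469 (mod 5040).


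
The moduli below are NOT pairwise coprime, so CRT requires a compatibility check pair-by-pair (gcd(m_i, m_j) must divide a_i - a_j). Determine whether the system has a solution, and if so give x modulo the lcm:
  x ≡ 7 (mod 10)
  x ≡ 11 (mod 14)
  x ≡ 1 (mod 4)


Moduli 10, 14, 4 are not pairwise coprime, so CRT works modulo lcm(m_i) when all pairwise compatibility conditions hold.
Pairwise compatibility: gcd(m_i, m_j) must divide a_i - a_j for every pair.
Merge one congruence at a time:
  Start: x ≡ 7 (mod 10).
  Combine with x ≡ 11 (mod 14): gcd(10, 14) = 2; 11 - 7 = 4, which IS divisible by 2, so compatible.
    Write x = 7 + 10·t and substitute into x ≡ 11 (mod 14): 10·t ≡ 11 − 7 = 4 (mod 14).
    Divide the congruence (and modulus) by g = 2: 5·t ≡ 2 (mod 7).
    The inverse of 5 mod 7 is 3 (since 5·3 = 15 = 2·7 + 1), so t ≡ 3·2 = 6 ≡ 6 (mod 7).
    Then x = 7 + 10·6 = 67, valid modulo lcm(10, 14) = 70: x ≡ 67 (mod 70).
  Combine with x ≡ 1 (mod 4): gcd(70, 4) = 2; 1 - 67 = -66, which IS divisible by 2, so compatible.
    Write x = 67 + 70·t and substitute into x ≡ 1 (mod 4): 70·t ≡ 1 − 67 = -66 (mod 4).
    Divide the congruence (and modulus) by g = 2: 35·t ≡ -33 (mod 2).
    Reduce coefficients mod 2: 1·t ≡ 1 (mod 2).
    So t ≡ 1 (mod 2).
    Then x = 67 + 70·1 = 137, valid modulo lcm(70, 4) = 140: x ≡ 137 (mod 140).
Verify: 137 mod 10 = 7, 137 mod 14 = 11, 137 mod 4 = 1.

x ≡ 137 (mod 140).


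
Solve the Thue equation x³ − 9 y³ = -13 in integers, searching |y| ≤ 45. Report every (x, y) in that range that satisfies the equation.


The equation is x³ - 9y³ = -13. For fixed y, x³ = 9·y³ − 13, so a solution requires the RHS to be a perfect cube.
Strategy: iterate y from -45 to 45, compute RHS = 9·y³ − 13, and check whether it is a (positive or negative) perfect cube.
Check small values of y:
  y = 0: RHS = -13 is not a perfect cube.
  y = 1: RHS = -4 is not a perfect cube.
  y = -1: RHS = -22 is not a perfect cube.
  y = 2: RHS = 59 is not a perfect cube.
  y = -2: RHS = -85 is not a perfect cube.
  y = 3: RHS = 230 is not a perfect cube.
  y = -3: RHS = -256 is not a perfect cube.
Continuing the search up to |y| = 45 finds no solutions either.
No (x, y) in the scanned range satisfies the equation.

No integer solutions with |y| ≤ 45.


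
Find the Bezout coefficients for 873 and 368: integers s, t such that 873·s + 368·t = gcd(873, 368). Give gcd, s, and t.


Euclidean algorithm on (873, 368) — divide until remainder is 0:
  873 = 2 · 368 + 137
  368 = 2 · 137 + 94
  137 = 1 · 94 + 43
  94 = 2 · 43 + 8
  43 = 5 · 8 + 3
  8 = 2 · 3 + 2
  3 = 1 · 2 + 1
  2 = 2 · 1 + 0
gcd(873, 368) = 1.
Track Bezout coefficients alongside the remainders: start with r₀ = 873 = a·1 + b·0 (s = 1, t = 0) and r₁ = 368 = a·0 + b·1 (s = 0, t = 1); each new remainder r_{k+1} = r_{k-1} − q_k·r_k inherits s_{k+1} = s_{k-1} − q_k·s_k, t_{k+1} = t_{k-1} − q_k·t_k, so r_k = a·s_k + b·t_k at every step:
  q = 2: r = 137, s = 1 − 2·0 = 1, t = 0 − 2·1 = -2  (check: 873·1 + 368·(-2) = 137)
  q = 2: r = 94, s = 0 − 2·1 = -2, t = 1 − 2·(-2) = 5  (check: 873·(-2) + 368·5 = 94)
  q = 1: r = 43, s = 1 − 1·(-2) = 3, t = -2 − 1·5 = -7  (check: 873·3 + 368·(-7) = 43)
  q = 2: r = 8, s = -2 − 2·3 = -8, t = 5 − 2·(-7) = 19  (check: 873·(-8) + 368·19 = 8)
  q = 5: r = 3, s = 3 − 5·(-8) = 43, t = -7 − 5·19 = -102  (check: 873·43 + 368·(-102) = 3)
  q = 2: r = 2, s = -8 − 2·43 = -94, t = 19 − 2·(-102) = 223  (check: 873·(-94) + 368·223 = 2)
  q = 1: r = 1, s = 43 − 1·(-94) = 137, t = -102 − 1·223 = -325  (check: 873·137 + 368·(-325) = 1)
The row with r = 1 (the gcd) gives the Bezout coefficients s = 137, t = -325.
Result: 873 · (137) + 368 · (-325) = 1.

gcd(873, 368) = 1; s = 137, t = -325 (check: 873·137 + 368·(-325) = 1).


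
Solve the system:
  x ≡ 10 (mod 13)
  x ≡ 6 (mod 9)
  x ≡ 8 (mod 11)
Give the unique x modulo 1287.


Moduli 13, 9, 11 are pairwise coprime; by CRT there is a unique solution modulo M = 13 · 9 · 11 = 1287.
Solve pairwise, accumulating the modulus:
  Start with x ≡ 10 (mod 13).
  Combine with x ≡ 6 (mod 9): since gcd(13, 9) = 1, we get a unique residue mod 117.
    Write x = 10 + 13·t and substitute into x ≡ 6 (mod 9): 13·t ≡ 6 − 10 = -4 (mod 9).
    Reduce coefficients mod 9: 4·t ≡ 5 (mod 9).
    The inverse of 4 mod 9 is 7 (since 4·7 = 28 = 3·9 + 1), so t ≡ 7·5 = 35 ≡ 8 (mod 9).
    Then x = 10 + 13·8 = 114, valid modulo lcm(13, 9) = 117: x ≡ 114 (mod 117).
  Combine with x ≡ 8 (mod 11): since gcd(117, 11) = 1, we get a unique residue mod 1287.
    Write x = 114 + 117·t and substitute into x ≡ 8 (mod 11): 117·t ≡ 8 − 114 = -106 (mod 11).
    Reduce coefficients mod 11: 7·t ≡ 4 (mod 11).
    The inverse of 7 mod 11 is 8 (since 7·8 = 56 = 5·11 + 1), so t ≡ 8·4 = 32 ≡ 10 (mod 11).
    Then x = 114 + 117·10 = 1284, valid modulo lcm(117, 11) = 1287: x ≡ 1284 (mod 1287).
Verify: 1284 mod 13 = 10 ✓, 1284 mod 9 = 6 ✓, 1284 mod 11 = 8 ✓.

x ≡ 1284 (mod 1287).


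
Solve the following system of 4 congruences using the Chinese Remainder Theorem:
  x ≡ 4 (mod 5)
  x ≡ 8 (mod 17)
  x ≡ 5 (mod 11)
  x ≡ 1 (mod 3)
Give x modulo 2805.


Product of moduli M = 5 · 17 · 11 · 3 = 2805.
Merge one congruence at a time:
  Start: x ≡ 4 (mod 5).
  Combine with x ≡ 8 (mod 17); new modulus lcm = 85.
    Write x = 4 + 5·t and substitute into x ≡ 8 (mod 17): 5·t ≡ 8 − 4 = 4 (mod 17).
    The inverse of 5 mod 17 is 7 (since 5·7 = 35 = 2·17 + 1), so t ≡ 7·4 = 28 ≡ 11 (mod 17).
    Then x = 4 + 5·11 = 59, valid modulo lcm(5, 17) = 85: x ≡ 59 (mod 85).
  Combine with x ≡ 5 (mod 11); new modulus lcm = 935.
    Write x = 59 + 85·t and substitute into x ≡ 5 (mod 11): 85·t ≡ 5 − 59 = -54 (mod 11).
    Reduce coefficients mod 11: 8·t ≡ 1 (mod 11).
    The inverse of 8 mod 11 is 7 (since 8·7 = 56 = 5·11 + 1), so t ≡ 7·1 = 7 ≡ 7 (mod 11).
    Then x = 59 + 85·7 = 654, valid modulo lcm(85, 11) = 935: x ≡ 654 (mod 935).
  Combine with x ≡ 1 (mod 3); new modulus lcm = 2805.
    Write x = 654 + 935·t and substitute into x ≡ 1 (mod 3): 935·t ≡ 1 − 654 = -653 (mod 3).
    Reduce coefficients mod 3: 2·t ≡ 1 (mod 3).
    The inverse of 2 mod 3 is 2 (since 2·2 = 4 = 1·3 + 1), so t ≡ 2·1 = 2 ≡ 2 (mod 3).
    Then x = 654 + 935·2 = 2524, valid modulo lcm(935, 3) = 2805: x ≡ 2524 (mod 2805).
Verify against each original: 2524 mod 5 = 4, 2524 mod 17 = 8, 2524 mod 11 = 5, 2524 mod 3 = 1.

x ≡ 2524 (mod 2805).


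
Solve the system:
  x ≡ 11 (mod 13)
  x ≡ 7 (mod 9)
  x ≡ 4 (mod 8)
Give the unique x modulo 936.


Moduli 13, 9, 8 are pairwise coprime; by CRT there is a unique solution modulo M = 13 · 9 · 8 = 936.
Solve pairwise, accumulating the modulus:
  Start with x ≡ 11 (mod 13).
  Combine with x ≡ 7 (mod 9): since gcd(13, 9) = 1, we get a unique residue mod 117.
    Write x = 11 + 13·t and substitute into x ≡ 7 (mod 9): 13·t ≡ 7 − 11 = -4 (mod 9).
    Reduce coefficients mod 9: 4·t ≡ 5 (mod 9).
    The inverse of 4 mod 9 is 7 (since 4·7 = 28 = 3·9 + 1), so t ≡ 7·5 = 35 ≡ 8 (mod 9).
    Then x = 11 + 13·8 = 115, valid modulo lcm(13, 9) = 117: x ≡ 115 (mod 117).
  Combine with x ≡ 4 (mod 8): since gcd(117, 8) = 1, we get a unique residue mod 936.
    Write x = 115 + 117·t and substitute into x ≡ 4 (mod 8): 117·t ≡ 4 − 115 = -111 (mod 8).
    Reduce coefficients mod 8: 5·t ≡ 1 (mod 8).
    The inverse of 5 mod 8 is 5 (since 5·5 = 25 = 3·8 + 1), so t ≡ 5·1 = 5 ≡ 5 (mod 8).
    Then x = 115 + 117·5 = 700, valid modulo lcm(117, 8) = 936: x ≡ 700 (mod 936).
Verify: 700 mod 13 = 11 ✓, 700 mod 9 = 7 ✓, 700 mod 8 = 4 ✓.

x ≡ 700 (mod 936).


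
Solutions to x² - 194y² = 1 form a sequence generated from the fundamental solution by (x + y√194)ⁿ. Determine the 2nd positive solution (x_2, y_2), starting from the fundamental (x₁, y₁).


Step 1: Find the fundamental solution (x₁, y₁) of x² - 194y² = 1.
  Expand √194 as a continued fraction. a₀ = ⌊√194⌋ = 13; iterate m_{k+1} = d_k·a_k − m_k, d_{k+1} = (194 − m_{k+1}²)/d_k, a_{k+1} = ⌊(a₀ + m_{k+1})/d_{k+1}⌋ (starting m₀ = 0, d₀ = 1), with convergents p_k = a_k·p_{k-1} + p_{k-2}, q_k = a_k·q_{k-1} + q_{k-2} (p₋₁ = 1, q₋₁ = 0):
  k = 0: a₀ = 13; p₀/q₀ = 13/1; p₀² − 194·q₀² = 169 − 194 = -25.
  k = 1: m = 13, d = 25, a = ⌊(13 + 13)/25⌋ = 1; p/q = (1·13 + 1)/(1·1 + 0) = 14/1; p² − 194·q² = 196 − 194 = 2.
  k = 2: m = 12, d = 2, a = ⌊(13 + 12)/2⌋ = 12; p/q = (12·14 + 13)/(12·1 + 1) = 181/13; p² − 194·q² = 32761 − 32786 = -25.
  k = 3: m = 12, d = 25, a = ⌊(13 + 12)/25⌋ = 1; p/q = (1·181 + 14)/(1·13 + 1) = 195/14; p² − 194·q² = 38025 − 38024 = 1.
  The first convergent with p² − 194·q² = 1 gives the fundamental solution (x₁, y₁) = (195, 14).
Step 2: Apply the recurrence (x_{n+1}, y_{n+1}) = (x₁x_n + 194y₁y_n, x₁y_n + y₁x_n) repeatedly.
  From (x_1, y_1) = (195, 14): x_2 = 195·195 + 194·14·14 = 76049; y_2 = 195·14 + 14·195 = 5460.
Step 3: Verify x_2² - 194·y_2² = 5783450401 - 5783450400 = 1 (should be 1). ✓

(x_1, y_1) = (195, 14); (x_2, y_2) = (76049, 5460).


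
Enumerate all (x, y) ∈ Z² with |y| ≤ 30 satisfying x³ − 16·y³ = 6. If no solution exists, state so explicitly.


The equation is x³ - 16y³ = 6. For fixed y, x³ = 16·y³ + 6, so a solution requires the RHS to be a perfect cube.
Strategy: iterate y from -30 to 30, compute RHS = 16·y³ + 6, and check whether it is a (positive or negative) perfect cube.
Check small values of y:
  y = 0: RHS = 6 is not a perfect cube.
  y = 1: RHS = 22 is not a perfect cube.
  y = -1: RHS = -10 is not a perfect cube.
  y = 2: RHS = 134 is not a perfect cube.
  y = -2: RHS = -122 is not a perfect cube.
  y = 3: RHS = 438 is not a perfect cube.
  y = -3: RHS = -426 is not a perfect cube.
Continuing the search up to |y| = 30 finds no solutions either.
No (x, y) in the scanned range satisfies the equation.

No integer solutions with |y| ≤ 30.


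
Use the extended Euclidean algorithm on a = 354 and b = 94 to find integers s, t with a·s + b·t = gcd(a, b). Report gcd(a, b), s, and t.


Euclidean algorithm on (354, 94) — divide until remainder is 0:
  354 = 3 · 94 + 72
  94 = 1 · 72 + 22
  72 = 3 · 22 + 6
  22 = 3 · 6 + 4
  6 = 1 · 4 + 2
  4 = 2 · 2 + 0
gcd(354, 94) = 2.
Track Bezout coefficients alongside the remainders: start with r₀ = 354 = a·1 + b·0 (s = 1, t = 0) and r₁ = 94 = a·0 + b·1 (s = 0, t = 1); each new remainder r_{k+1} = r_{k-1} − q_k·r_k inherits s_{k+1} = s_{k-1} − q_k·s_k, t_{k+1} = t_{k-1} − q_k·t_k, so r_k = a·s_k + b·t_k at every step:
  q = 3: r = 72, s = 1 − 3·0 = 1, t = 0 − 3·1 = -3  (check: 354·1 + 94·(-3) = 72)
  q = 1: r = 22, s = 0 − 1·1 = -1, t = 1 − 1·(-3) = 4  (check: 354·(-1) + 94·4 = 22)
  q = 3: r = 6, s = 1 − 3·(-1) = 4, t = -3 − 3·4 = -15  (check: 354·4 + 94·(-15) = 6)
  q = 3: r = 4, s = -1 − 3·4 = -13, t = 4 − 3·(-15) = 49  (check: 354·(-13) + 94·49 = 4)
  q = 1: r = 2, s = 4 − 1·(-13) = 17, t = -15 − 1·49 = -64  (check: 354·17 + 94·(-64) = 2)
The row with r = 2 (the gcd) gives the Bezout coefficients s = 17, t = -64.
Result: 354 · (17) + 94 · (-64) = 2.

gcd(354, 94) = 2; s = 17, t = -64 (check: 354·17 + 94·(-64) = 2).


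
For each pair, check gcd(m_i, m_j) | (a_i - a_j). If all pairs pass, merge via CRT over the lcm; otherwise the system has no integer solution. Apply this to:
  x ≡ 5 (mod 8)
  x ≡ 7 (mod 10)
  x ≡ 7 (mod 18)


Moduli 8, 10, 18 are not pairwise coprime, so CRT works modulo lcm(m_i) when all pairwise compatibility conditions hold.
Pairwise compatibility: gcd(m_i, m_j) must divide a_i - a_j for every pair.
Merge one congruence at a time:
  Start: x ≡ 5 (mod 8).
  Combine with x ≡ 7 (mod 10): gcd(8, 10) = 2; 7 - 5 = 2, which IS divisible by 2, so compatible.
    Write x = 5 + 8·t and substitute into x ≡ 7 (mod 10): 8·t ≡ 7 − 5 = 2 (mod 10).
    Divide the congruence (and modulus) by g = 2: 4·t ≡ 1 (mod 5).
    The inverse of 4 mod 5 is 4 (since 4·4 = 16 = 3·5 + 1), so t ≡ 4·1 = 4 ≡ 4 (mod 5).
    Then x = 5 + 8·4 = 37, valid modulo lcm(8, 10) = 40: x ≡ 37 (mod 40).
  Combine with x ≡ 7 (mod 18): gcd(40, 18) = 2; 7 - 37 = -30, which IS divisible by 2, so compatible.
    Write x = 37 + 40·t and substitute into x ≡ 7 (mod 18): 40·t ≡ 7 − 37 = -30 (mod 18).
    Divide the congruence (and modulus) by g = 2: 20·t ≡ -15 (mod 9).
    Reduce coefficients mod 9: 2·t ≡ 3 (mod 9).
    The inverse of 2 mod 9 is 5 (since 2·5 = 10 = 1·9 + 1), so t ≡ 5·3 = 15 ≡ 6 (mod 9).
    Then x = 37 + 40·6 = 277, valid modulo lcm(40, 18) = 360: x ≡ 277 (mod 360).
Verify: 277 mod 8 = 5, 277 mod 10 = 7, 277 mod 18 = 7.

x ≡ 277 (mod 360).


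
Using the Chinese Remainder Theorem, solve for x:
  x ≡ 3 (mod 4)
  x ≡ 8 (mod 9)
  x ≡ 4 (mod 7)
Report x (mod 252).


Moduli 4, 9, 7 are pairwise coprime; by CRT there is a unique solution modulo M = 4 · 9 · 7 = 252.
Solve pairwise, accumulating the modulus:
  Start with x ≡ 3 (mod 4).
  Combine with x ≡ 8 (mod 9): since gcd(4, 9) = 1, we get a unique residue mod 36.
    Write x = 3 + 4·t and substitute into x ≡ 8 (mod 9): 4·t ≡ 8 − 3 = 5 (mod 9).
    The inverse of 4 mod 9 is 7 (since 4·7 = 28 = 3·9 + 1), so t ≡ 7·5 = 35 ≡ 8 (mod 9).
    Then x = 3 + 4·8 = 35, valid modulo lcm(4, 9) = 36: x ≡ 35 (mod 36).
  Combine with x ≡ 4 (mod 7): since gcd(36, 7) = 1, we get a unique residue mod 252.
    Write x = 35 + 36·t and substitute into x ≡ 4 (mod 7): 36·t ≡ 4 − 35 = -31 (mod 7).
    Reduce coefficients mod 7: 1·t ≡ 4 (mod 7).
    So t ≡ 4 (mod 7).
    Then x = 35 + 36·4 = 179, valid modulo lcm(36, 7) = 252: x ≡ 179 (mod 252).
Verify: 179 mod 4 = 3 ✓, 179 mod 9 = 8 ✓, 179 mod 7 = 4 ✓.

x ≡ 179 (mod 252).


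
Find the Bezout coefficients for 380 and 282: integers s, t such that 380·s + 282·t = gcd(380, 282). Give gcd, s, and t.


Euclidean algorithm on (380, 282) — divide until remainder is 0:
  380 = 1 · 282 + 98
  282 = 2 · 98 + 86
  98 = 1 · 86 + 12
  86 = 7 · 12 + 2
  12 = 6 · 2 + 0
gcd(380, 282) = 2.
Track Bezout coefficients alongside the remainders: start with r₀ = 380 = a·1 + b·0 (s = 1, t = 0) and r₁ = 282 = a·0 + b·1 (s = 0, t = 1); each new remainder r_{k+1} = r_{k-1} − q_k·r_k inherits s_{k+1} = s_{k-1} − q_k·s_k, t_{k+1} = t_{k-1} − q_k·t_k, so r_k = a·s_k + b·t_k at every step:
  q = 1: r = 98, s = 1 − 1·0 = 1, t = 0 − 1·1 = -1  (check: 380·1 + 282·(-1) = 98)
  q = 2: r = 86, s = 0 − 2·1 = -2, t = 1 − 2·(-1) = 3  (check: 380·(-2) + 282·3 = 86)
  q = 1: r = 12, s = 1 − 1·(-2) = 3, t = -1 − 1·3 = -4  (check: 380·3 + 282·(-4) = 12)
  q = 7: r = 2, s = -2 − 7·3 = -23, t = 3 − 7·(-4) = 31  (check: 380·(-23) + 282·31 = 2)
The row with r = 2 (the gcd) gives the Bezout coefficients s = -23, t = 31.
Result: 380 · (-23) + 282 · (31) = 2.

gcd(380, 282) = 2; s = -23, t = 31 (check: 380·(-23) + 282·31 = 2).


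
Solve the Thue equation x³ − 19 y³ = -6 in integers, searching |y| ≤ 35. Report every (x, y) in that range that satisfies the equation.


The equation is x³ - 19y³ = -6. For fixed y, x³ = 19·y³ − 6, so a solution requires the RHS to be a perfect cube.
Strategy: iterate y from -35 to 35, compute RHS = 19·y³ − 6, and check whether it is a (positive or negative) perfect cube.
Check small values of y:
  y = 0: RHS = -6 is not a perfect cube.
  y = 1: RHS = 13 is not a perfect cube.
  y = -1: RHS = -25 is not a perfect cube.
  y = 2: RHS = 146 is not a perfect cube.
  y = -2: RHS = -158 is not a perfect cube.
  y = 3: RHS = 507 is not a perfect cube.
  y = -3: RHS = -519 is not a perfect cube.
Continuing the search up to |y| = 35 finds no solutions either.
No (x, y) in the scanned range satisfies the equation.

No integer solutions with |y| ≤ 35.


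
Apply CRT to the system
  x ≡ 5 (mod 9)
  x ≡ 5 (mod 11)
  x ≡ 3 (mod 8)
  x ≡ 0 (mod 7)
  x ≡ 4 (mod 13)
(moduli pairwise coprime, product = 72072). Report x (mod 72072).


Product of moduli M = 9 · 11 · 8 · 7 · 13 = 72072.
Merge one congruence at a time:
  Start: x ≡ 5 (mod 9).
  Combine with x ≡ 5 (mod 11); new modulus lcm = 99.
    Write x = 5 + 9·t and substitute into x ≡ 5 (mod 11): 9·t ≡ 5 − 5 = 0 (mod 11).
    The inverse of 9 mod 11 is 5 (since 9·5 = 45 = 4·11 + 1), so t ≡ 5·0 = 0 ≡ 0 (mod 11).
    Then x = 5 + 9·0 = 5, valid modulo lcm(9, 11) = 99: x ≡ 5 (mod 99).
  Combine with x ≡ 3 (mod 8); new modulus lcm = 792.
    Write x = 5 + 99·t and substitute into x ≡ 3 (mod 8): 99·t ≡ 3 − 5 = -2 (mod 8).
    Reduce coefficients mod 8: 3·t ≡ 6 (mod 8).
    The inverse of 3 mod 8 is 3 (since 3·3 = 9 = 1·8 + 1), so t ≡ 3·6 = 18 ≡ 2 (mod 8).
    Then x = 5 + 99·2 = 203, valid modulo lcm(99, 8) = 792: x ≡ 203 (mod 792).
  Combine with x ≡ 0 (mod 7); new modulus lcm = 5544.
    Write x = 203 + 792·t and substitute into x ≡ 0 (mod 7): 792·t ≡ 0 − 203 = -203 (mod 7).
    Reduce coefficients mod 7: 1·t ≡ 0 (mod 7).
    So t ≡ 0 (mod 7).
    Then x = 203 + 792·0 = 203, valid modulo lcm(792, 7) = 5544: x ≡ 203 (mod 5544).
  Combine with x ≡ 4 (mod 13); new modulus lcm = 72072.
    Write x = 203 + 5544·t and substitute into x ≡ 4 (mod 13): 5544·t ≡ 4 − 203 = -199 (mod 13).
    Reduce coefficients mod 13: 6·t ≡ 9 (mod 13).
    The inverse of 6 mod 13 is 11 (since 6·11 = 66 = 5·13 + 1), so t ≡ 11·9 = 99 ≡ 8 (mod 13).
    Then x = 203 + 5544·8 = 44555, valid modulo lcm(5544, 13) = 72072: x ≡ 44555 (mod 72072).
Verify against each original: 44555 mod 9 = 5, 44555 mod 11 = 5, 44555 mod 8 = 3, 44555 mod 7 = 0, 44555 mod 13 = 4.

x ≡ 44555 (mod 72072).


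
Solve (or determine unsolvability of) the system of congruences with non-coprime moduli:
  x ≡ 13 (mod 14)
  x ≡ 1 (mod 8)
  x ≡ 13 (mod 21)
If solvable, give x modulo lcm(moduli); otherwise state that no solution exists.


Moduli 14, 8, 21 are not pairwise coprime, so CRT works modulo lcm(m_i) when all pairwise compatibility conditions hold.
Pairwise compatibility: gcd(m_i, m_j) must divide a_i - a_j for every pair.
Merge one congruence at a time:
  Start: x ≡ 13 (mod 14).
  Combine with x ≡ 1 (mod 8): gcd(14, 8) = 2; 1 - 13 = -12, which IS divisible by 2, so compatible.
    Write x = 13 + 14·t and substitute into x ≡ 1 (mod 8): 14·t ≡ 1 − 13 = -12 (mod 8).
    Divide the congruence (and modulus) by g = 2: 7·t ≡ -6 (mod 4).
    Reduce coefficients mod 4: 3·t ≡ 2 (mod 4).
    The inverse of 3 mod 4 is 3 (since 3·3 = 9 = 2·4 + 1), so t ≡ 3·2 = 6 ≡ 2 (mod 4).
    Then x = 13 + 14·2 = 41, valid modulo lcm(14, 8) = 56: x ≡ 41 (mod 56).
  Combine with x ≡ 13 (mod 21): gcd(56, 21) = 7; 13 - 41 = -28, which IS divisible by 7, so compatible.
    Write x = 41 + 56·t and substitute into x ≡ 13 (mod 21): 56·t ≡ 13 − 41 = -28 (mod 21).
    Divide the congruence (and modulus) by g = 7: 8·t ≡ -4 (mod 3).
    Reduce coefficients mod 3: 2·t ≡ 2 (mod 3).
    The inverse of 2 mod 3 is 2 (since 2·2 = 4 = 1·3 + 1), so t ≡ 2·2 = 4 ≡ 1 (mod 3).
    Then x = 41 + 56·1 = 97, valid modulo lcm(56, 21) = 168: x ≡ 97 (mod 168).
Verify: 97 mod 14 = 13, 97 mod 8 = 1, 97 mod 21 = 13.

x ≡ 97 (mod 168).


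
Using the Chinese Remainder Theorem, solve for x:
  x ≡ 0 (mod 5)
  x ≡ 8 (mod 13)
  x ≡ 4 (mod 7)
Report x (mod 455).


Moduli 5, 13, 7 are pairwise coprime; by CRT there is a unique solution modulo M = 5 · 13 · 7 = 455.
Solve pairwise, accumulating the modulus:
  Start with x ≡ 0 (mod 5).
  Combine with x ≡ 8 (mod 13): since gcd(5, 13) = 1, we get a unique residue mod 65.
    Write x = 0 + 5·t and substitute into x ≡ 8 (mod 13): 5·t ≡ 8 − 0 = 8 (mod 13).
    The inverse of 5 mod 13 is 8 (since 5·8 = 40 = 3·13 + 1), so t ≡ 8·8 = 64 ≡ 12 (mod 13).
    Then x = 0 + 5·12 = 60, valid modulo lcm(5, 13) = 65: x ≡ 60 (mod 65).
  Combine with x ≡ 4 (mod 7): since gcd(65, 7) = 1, we get a unique residue mod 455.
    Write x = 60 + 65·t and substitute into x ≡ 4 (mod 7): 65·t ≡ 4 − 60 = -56 (mod 7).
    Reduce coefficients mod 7: 2·t ≡ 0 (mod 7).
    The inverse of 2 mod 7 is 4 (since 2·4 = 8 = 1·7 + 1), so t ≡ 4·0 = 0 ≡ 0 (mod 7).
    Then x = 60 + 65·0 = 60, valid modulo lcm(65, 7) = 455: x ≡ 60 (mod 455).
Verify: 60 mod 5 = 0 ✓, 60 mod 13 = 8 ✓, 60 mod 7 = 4 ✓.

x ≡ 60 (mod 455).


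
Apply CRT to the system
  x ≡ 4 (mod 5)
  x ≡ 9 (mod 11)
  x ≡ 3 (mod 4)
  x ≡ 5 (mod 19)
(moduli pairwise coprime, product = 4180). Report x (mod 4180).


Product of moduli M = 5 · 11 · 4 · 19 = 4180.
Merge one congruence at a time:
  Start: x ≡ 4 (mod 5).
  Combine with x ≡ 9 (mod 11); new modulus lcm = 55.
    Write x = 4 + 5·t and substitute into x ≡ 9 (mod 11): 5·t ≡ 9 − 4 = 5 (mod 11).
    The inverse of 5 mod 11 is 9 (since 5·9 = 45 = 4·11 + 1), so t ≡ 9·5 = 45 ≡ 1 (mod 11).
    Then x = 4 + 5·1 = 9, valid modulo lcm(5, 11) = 55: x ≡ 9 (mod 55).
  Combine with x ≡ 3 (mod 4); new modulus lcm = 220.
    Write x = 9 + 55·t and substitute into x ≡ 3 (mod 4): 55·t ≡ 3 − 9 = -6 (mod 4).
    Reduce coefficients mod 4: 3·t ≡ 2 (mod 4).
    The inverse of 3 mod 4 is 3 (since 3·3 = 9 = 2·4 + 1), so t ≡ 3·2 = 6 ≡ 2 (mod 4).
    Then x = 9 + 55·2 = 119, valid modulo lcm(55, 4) = 220: x ≡ 119 (mod 220).
  Combine with x ≡ 5 (mod 19); new modulus lcm = 4180.
    Write x = 119 + 220·t and substitute into x ≡ 5 (mod 19): 220·t ≡ 5 − 119 = -114 (mod 19).
    Reduce coefficients mod 19: 11·t ≡ 0 (mod 19).
    The inverse of 11 mod 19 is 7 (since 11·7 = 77 = 4·19 + 1), so t ≡ 7·0 = 0 ≡ 0 (mod 19).
    Then x = 119 + 220·0 = 119, valid modulo lcm(220, 19) = 4180: x ≡ 119 (mod 4180).
Verify against each original: 119 mod 5 = 4, 119 mod 11 = 9, 119 mod 4 = 3, 119 mod 19 = 5.

x ≡ 119 (mod 4180).


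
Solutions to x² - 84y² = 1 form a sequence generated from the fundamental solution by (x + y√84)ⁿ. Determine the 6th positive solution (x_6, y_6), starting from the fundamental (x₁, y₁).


Step 1: Find the fundamental solution (x₁, y₁) of x² - 84y² = 1.
  Expand √84 as a continued fraction. a₀ = ⌊√84⌋ = 9; iterate m_{k+1} = d_k·a_k − m_k, d_{k+1} = (84 − m_{k+1}²)/d_k, a_{k+1} = ⌊(a₀ + m_{k+1})/d_{k+1}⌋ (starting m₀ = 0, d₀ = 1), with convergents p_k = a_k·p_{k-1} + p_{k-2}, q_k = a_k·q_{k-1} + q_{k-2} (p₋₁ = 1, q₋₁ = 0):
  k = 0: a₀ = 9; p₀/q₀ = 9/1; p₀² − 84·q₀² = 81 − 84 = -3.
  k = 1: m = 9, d = 3, a = ⌊(9 + 9)/3⌋ = 6; p/q = (6·9 + 1)/(6·1 + 0) = 55/6; p² − 84·q² = 3025 − 3024 = 1.
  The first convergent with p² − 84·q² = 1 gives the fundamental solution (x₁, y₁) = (55, 6).
Step 2: Apply the recurrence (x_{n+1}, y_{n+1}) = (x₁x_n + 84y₁y_n, x₁y_n + y₁x_n) repeatedly.
  From (x_1, y_1) = (55, 6): x_2 = 55·55 + 84·6·6 = 6049; y_2 = 55·6 + 6·55 = 660.
  From (x_2, y_2) = (6049, 660): x_3 = 55·6049 + 84·6·660 = 665335; y_3 = 55·660 + 6·6049 = 72594.
  From (x_3, y_3) = (665335, 72594): x_4 = 55·665335 + 84·6·72594 = 73180801; y_4 = 55·72594 + 6·665335 = 7984680.
  From (x_4, y_4) = (73180801, 7984680): x_5 = 55·73180801 + 84·6·7984680 = 8049222775; y_5 = 55·7984680 + 6·73180801 = 878242206.
  From (x_5, y_5) = (8049222775, 878242206): x_6 = 55·8049222775 + 84·6·878242206 = 885341324449; y_6 = 55·878242206 + 6·8049222775 = 96598657980.
Step 3: Verify x_6² - 84·y_6² = 783829260777109485153601 - 783829260777109485153600 = 1 (should be 1). ✓

(x_1, y_1) = (55, 6); (x_6, y_6) = (885341324449, 96598657980).


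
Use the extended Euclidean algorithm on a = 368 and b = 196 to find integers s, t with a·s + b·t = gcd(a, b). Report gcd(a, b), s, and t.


Euclidean algorithm on (368, 196) — divide until remainder is 0:
  368 = 1 · 196 + 172
  196 = 1 · 172 + 24
  172 = 7 · 24 + 4
  24 = 6 · 4 + 0
gcd(368, 196) = 4.
Track Bezout coefficients alongside the remainders: start with r₀ = 368 = a·1 + b·0 (s = 1, t = 0) and r₁ = 196 = a·0 + b·1 (s = 0, t = 1); each new remainder r_{k+1} = r_{k-1} − q_k·r_k inherits s_{k+1} = s_{k-1} − q_k·s_k, t_{k+1} = t_{k-1} − q_k·t_k, so r_k = a·s_k + b·t_k at every step:
  q = 1: r = 172, s = 1 − 1·0 = 1, t = 0 − 1·1 = -1  (check: 368·1 + 196·(-1) = 172)
  q = 1: r = 24, s = 0 − 1·1 = -1, t = 1 − 1·(-1) = 2  (check: 368·(-1) + 196·2 = 24)
  q = 7: r = 4, s = 1 − 7·(-1) = 8, t = -1 − 7·2 = -15  (check: 368·8 + 196·(-15) = 4)
The row with r = 4 (the gcd) gives the Bezout coefficients s = 8, t = -15.
Result: 368 · (8) + 196 · (-15) = 4.

gcd(368, 196) = 4; s = 8, t = -15 (check: 368·8 + 196·(-15) = 4).
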